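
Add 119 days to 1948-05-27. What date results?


Start: 1948-05-27, add 119 days
May 1948 has 31 days: 31 - 27 = 4 days to May 31 -> 115 left
June 1948 has 30 days -> 85 left
July 1948 has 31 days -> 54 left
August 1948 has 31 days -> 23 left
September 1948: 23 <= 30 -> lands on September 23

Result: 1948-09-23


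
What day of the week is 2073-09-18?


Date: September 18, 2073
Anchor: Jan 1, 2073. With p = 2073 - 1 = 2072: (p + p//4 - p//100 + p//400) mod 7 = (2072 + 518 - 20 + 5) mod 7 = 2575 mod 7 = 6 -> Sunday (Mon=0 ... Sun=6)
Days before September (Jan-Aug): 243; offset = 243 + 18 - 1 = 260
Weekday index = (6 + 260) mod 7 = 0

Day of the week: Monday


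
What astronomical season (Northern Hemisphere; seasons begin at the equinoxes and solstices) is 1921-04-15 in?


Date: April 15
Astronomical Spring (approx.; exact equinox/solstice day varies by year): March 20 to June 20
April 15 falls within the Spring window

Spring


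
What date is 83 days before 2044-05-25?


Start: 2044-05-25, subtract 83 days
Back 25 days from May 25 reaches April 30, 2044 -> 58 left
April 2044 has 30 days -> back to March 31, 2044 -> 28 left
March 2044: 31 - 28 = 3 -> lands on March 3

Result: 2044-03-03


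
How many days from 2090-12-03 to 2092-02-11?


From 2090-12-03 to 2092-02-11
2090-12-03: days before December = 31 + 28 + 31 + 30 + 31 + 30 + 31 + 31 + 30 + 31 + 30 = 334 (2090 is not a leap year); day of year = 334 + 3 = 337
2092-02-11: days before February = 31; day of year = 31 + 11 = 42
Rest of 2090: 365 - 337 = 28
Full years 2091 (365): 365
Total = 28 + 365 + 42 = 435

435 days


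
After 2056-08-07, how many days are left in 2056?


Day of year: 220 of 366
Remaining = 366 - 220

146 days


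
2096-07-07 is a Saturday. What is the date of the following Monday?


Current: Saturday
Target: Monday
Days ahead: 2

Next Monday: 2096-07-09


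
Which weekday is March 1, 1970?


Target: March 1, 1970
Anchor: Jan 1, 1970. With p = 1970 - 1 = 1969: (p + p//4 - p//100 + p//400) mod 7 = (1969 + 492 - 19 + 4) mod 7 = 2446 mod 7 = 3 -> Thursday (Mon=0 ... Sun=6)
Days before March (Jan-Feb): 59 days
Weekday index = (3 + 59) mod 7 = 6

Sunday


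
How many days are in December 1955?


December 1955

31 days


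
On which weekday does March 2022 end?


March 2022 has 31 days
Anchor: Jan 1, 2022. With p = 2022 - 1 = 2021: (p + p//4 - p//100 + p//400) mod 7 = (2021 + 505 - 20 + 5) mod 7 = 2511 mod 7 = 5 -> Saturday (Mon=0 ... Sun=6)
Days before March (Jan-Feb): 59; March 1 index = (5 + 59) mod 7 = 1 -> Tuesday
Last day offset: 31 - 1 = 30 days
Weekday index = (1 + 30) mod 7 = 3

Thursday, March 31


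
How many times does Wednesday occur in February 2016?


February 2016 has 29 days
Anchor: Jan 1, 2016. With p = 2016 - 1 = 2015: (p + p//4 - p//100 + p//400) mod 7 = (2015 + 503 - 20 + 5) mod 7 = 2503 mod 7 = 4 -> Friday (Mon=0 ... Sun=6)
Days before February (Jan): 31; February 1 index = (4 + 31) mod 7 = 0 -> Monday
First Wednesday is February 3
Wednesdays: 3, 10, 17, 24

4 Wednesdays


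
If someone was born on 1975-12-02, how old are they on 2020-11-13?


Birth: 1975-12-02
Reference: 2020-11-13
Year difference: 2020 - 1975 = 45
Birthday not yet reached in 2020, subtract 1

44 years old


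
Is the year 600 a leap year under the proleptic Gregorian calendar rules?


Gregorian leap year rule: divisible by 4, but not by 100, unless also by 400.
600 is divisible by 100 but not 400 -> not a leap year

No


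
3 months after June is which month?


June is month 6
6 + 3 = 9

September


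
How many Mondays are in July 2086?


July 2086 has 31 days
Anchor: Jan 1, 2086. With p = 2086 - 1 = 2085: (p + p//4 - p//100 + p//400) mod 7 = (2085 + 521 - 20 + 5) mod 7 = 2591 mod 7 = 1 -> Tuesday (Mon=0 ... Sun=6)
Days before July (Jan-Jun): 181; July 1 index = (1 + 181) mod 7 = 0 -> Monday
First Monday is July 1
Mondays: 1, 8, 15, 22, 29

5 Mondays


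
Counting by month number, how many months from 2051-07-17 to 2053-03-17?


From July 2051 to March 2053
2 years * 12 = 24 months, minus 4 months = 20

20 months


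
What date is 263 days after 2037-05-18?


Start: 2037-05-18, add 263 days
May 2037 has 31 days: 31 - 18 = 13 days to May 31 -> 250 left
June 2037 has 30 days -> 220 left
July 2037 has 31 days -> 189 left
August 2037 has 31 days -> 158 left
September 2037 has 30 days -> 128 left
October 2037 has 31 days -> 97 left
November 2037 has 30 days -> 67 left
December 2037 has 31 days -> 36 left
January 2038 has 31 days -> 5 left
February 2038: 5 <= 28 -> lands on February 5

Result: 2038-02-05


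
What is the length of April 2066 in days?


April 2066

30 days


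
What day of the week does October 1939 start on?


Target: October 1, 1939
Anchor: Jan 1, 1939. With p = 1939 - 1 = 1938: (p + p//4 - p//100 + p//400) mod 7 = (1938 + 484 - 19 + 4) mod 7 = 2407 mod 7 = 6 -> Sunday (Mon=0 ... Sun=6)
Days before October (Jan-Sep): 273 days
Weekday index = (6 + 273) mod 7 = 6

Sunday


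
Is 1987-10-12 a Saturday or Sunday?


Anchor: Jan 1, 1987. With p = 1987 - 1 = 1986: (p + p//4 - p//100 + p//400) mod 7 = (1986 + 496 - 19 + 4) mod 7 = 2467 mod 7 = 3 -> Thursday (Mon=0 ... Sun=6)
Day of year: 285; offset = 284
Weekday index = (3 + 284) mod 7 = 0 -> Monday
Weekend days: Saturday, Sunday

No


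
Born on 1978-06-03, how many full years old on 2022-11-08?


Birth: 1978-06-03
Reference: 2022-11-08
Year difference: 2022 - 1978 = 44

44 years old


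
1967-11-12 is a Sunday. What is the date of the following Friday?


Current: Sunday
Target: Friday
Days ahead: 5

Next Friday: 1967-11-17


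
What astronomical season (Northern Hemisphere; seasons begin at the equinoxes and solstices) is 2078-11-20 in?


Date: November 20
Astronomical Autumn (approx.; exact equinox/solstice day varies by year): September 22 to December 20
November 20 falls within the Autumn window

Autumn


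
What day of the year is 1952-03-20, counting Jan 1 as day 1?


Date: March 20, 1952
Days in months 1 through 2: 60
Plus 20 days in March

Day of year: 80


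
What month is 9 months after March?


March is month 3
3 + 9 = 12

December


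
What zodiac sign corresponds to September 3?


Date: September 3
Conventional tropical zodiac dates: Virgo from August 23 onward; Libra starts September 23
September 3 falls within the Virgo range

Virgo


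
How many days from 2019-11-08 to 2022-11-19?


From 2019-11-08 to 2022-11-19
2019-11-08: days before November = 31 + 28 + 31 + 30 + 31 + 30 + 31 + 31 + 30 + 31 = 304 (2019 is not a leap year); day of year = 304 + 8 = 312
2022-11-19: days before November = 31 + 28 + 31 + 30 + 31 + 30 + 31 + 31 + 30 + 31 = 304 (2022 is not a leap year); day of year = 304 + 19 = 323
Rest of 2019: 365 - 312 = 53
Full years 2020 (366), 2021 (365): 731
Total = 53 + 731 + 323 = 1107

1107 days


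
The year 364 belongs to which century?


Century = (year - 1) // 100 + 1
= (364 - 1) // 100 + 1
= 363 // 100 + 1
= 3 + 1

4th century


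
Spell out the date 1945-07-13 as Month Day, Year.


ISO 1945-07-13 parses as year=1945, month=07, day=13
Month 7 -> July

July 13, 1945


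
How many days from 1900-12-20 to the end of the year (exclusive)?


Day of year: 354 of 365
Remaining = 365 - 354

11 days


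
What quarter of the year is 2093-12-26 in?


Month: December (month 12)
Q1: Jan-Mar, Q2: Apr-Jun, Q3: Jul-Sep, Q4: Oct-Dec

Q4


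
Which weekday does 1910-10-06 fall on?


Date: October 6, 1910
Anchor: Jan 1, 1910. With p = 1910 - 1 = 1909: (p + p//4 - p//100 + p//400) mod 7 = (1909 + 477 - 19 + 4) mod 7 = 2371 mod 7 = 5 -> Saturday (Mon=0 ... Sun=6)
Days before October (Jan-Sep): 273; offset = 273 + 6 - 1 = 278
Weekday index = (5 + 278) mod 7 = 3

Day of the week: Thursday


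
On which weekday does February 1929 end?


February 1929 has 28 days
Anchor: Jan 1, 1929. With p = 1929 - 1 = 1928: (p + p//4 - p//100 + p//400) mod 7 = (1928 + 482 - 19 + 4) mod 7 = 2395 mod 7 = 1 -> Tuesday (Mon=0 ... Sun=6)
Days before February (Jan): 31; February 1 index = (1 + 31) mod 7 = 4 -> Friday
Last day offset: 28 - 1 = 27 days
Weekday index = (4 + 27) mod 7 = 3

Thursday, February 28


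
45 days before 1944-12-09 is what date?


Start: 1944-12-09, subtract 45 days
Back 9 days from December 9 reaches November 30, 1944 -> 36 left
November 1944 has 30 days -> back to October 31, 1944 -> 6 left
October 1944: 31 - 6 = 25 -> lands on October 25

Result: 1944-10-25


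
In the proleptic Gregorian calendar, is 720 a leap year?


Gregorian leap year rule: divisible by 4, but not by 100, unless also by 400.
720 is divisible by 4 but not 100 -> leap year

Yes


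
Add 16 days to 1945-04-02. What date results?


Start: 1945-04-02, add 16 days
April 1945 has 30 days; 2 + 16 = 18 stays within April

Result: 1945-04-18


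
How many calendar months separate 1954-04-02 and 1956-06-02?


From April 1954 to June 1956
2 years * 12 = 24 months, plus 2 months = 26

26 months


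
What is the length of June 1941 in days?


June 1941

30 days


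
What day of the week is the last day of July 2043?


July 2043 has 31 days
Anchor: Jan 1, 2043. With p = 2043 - 1 = 2042: (p + p//4 - p//100 + p//400) mod 7 = (2042 + 510 - 20 + 5) mod 7 = 2537 mod 7 = 3 -> Thursday (Mon=0 ... Sun=6)
Days before July (Jan-Jun): 181; July 1 index = (3 + 181) mod 7 = 2 -> Wednesday
Last day offset: 31 - 1 = 30 days
Weekday index = (2 + 30) mod 7 = 4

Friday, July 31


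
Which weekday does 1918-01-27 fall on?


Date: January 27, 1918
Anchor: Jan 1, 1918. With p = 1918 - 1 = 1917: (p + p//4 - p//100 + p//400) mod 7 = (1917 + 479 - 19 + 4) mod 7 = 2381 mod 7 = 1 -> Tuesday (Mon=0 ... Sun=6)
Days into year = 27 - 1 = 26
Weekday index = (1 + 26) mod 7 = 6

Day of the week: Sunday


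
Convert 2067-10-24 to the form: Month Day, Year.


ISO 2067-10-24 parses as year=2067, month=10, day=24
Month 10 -> October

October 24, 2067


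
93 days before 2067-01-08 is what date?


Start: 2067-01-08, subtract 93 days
Back 8 days from January 8 reaches December 31, 2066 -> 85 left
December 2066 has 31 days -> back to November 30, 2066 -> 54 left
November 2066 has 30 days -> back to October 31, 2066 -> 24 left
October 2066: 31 - 24 = 7 -> lands on October 7

Result: 2066-10-07


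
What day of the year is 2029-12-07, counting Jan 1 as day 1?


Date: December 7, 2029
Days in months 1 through 11: 334
Plus 7 days in December

Day of year: 341


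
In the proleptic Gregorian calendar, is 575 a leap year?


Gregorian leap year rule: divisible by 4, but not by 100, unless also by 400.
575 is not divisible by 4 -> not a leap year

No


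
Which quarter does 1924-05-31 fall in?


Month: May (month 5)
Q1: Jan-Mar, Q2: Apr-Jun, Q3: Jul-Sep, Q4: Oct-Dec

Q2


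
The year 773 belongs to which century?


Century = (year - 1) // 100 + 1
= (773 - 1) // 100 + 1
= 772 // 100 + 1
= 7 + 1

8th century


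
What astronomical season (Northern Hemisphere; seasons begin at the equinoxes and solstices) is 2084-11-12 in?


Date: November 12
Astronomical Autumn (approx.; exact equinox/solstice day varies by year): September 22 to December 20
November 12 falls within the Autumn window

Autumn


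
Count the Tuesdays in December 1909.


December 1909 has 31 days
Anchor: Jan 1, 1909. With p = 1909 - 1 = 1908: (p + p//4 - p//100 + p//400) mod 7 = (1908 + 477 - 19 + 4) mod 7 = 2370 mod 7 = 4 -> Friday (Mon=0 ... Sun=6)
Days before December (Jan-Nov): 334; December 1 index = (4 + 334) mod 7 = 2 -> Wednesday
First Tuesday is December 7
Tuesdays: 7, 14, 21, 28

4 Tuesdays


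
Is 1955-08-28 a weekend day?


Anchor: Jan 1, 1955. With p = 1955 - 1 = 1954: (p + p//4 - p//100 + p//400) mod 7 = (1954 + 488 - 19 + 4) mod 7 = 2427 mod 7 = 5 -> Saturday (Mon=0 ... Sun=6)
Day of year: 240; offset = 239
Weekday index = (5 + 239) mod 7 = 6 -> Sunday
Weekend days: Saturday, Sunday

Yes


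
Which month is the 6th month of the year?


Month 6 of 12

June


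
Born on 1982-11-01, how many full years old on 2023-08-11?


Birth: 1982-11-01
Reference: 2023-08-11
Year difference: 2023 - 1982 = 41
Birthday not yet reached in 2023, subtract 1

40 years old


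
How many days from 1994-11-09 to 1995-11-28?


From 1994-11-09 to 1995-11-28
1994-11-09: days before November = 31 + 28 + 31 + 30 + 31 + 30 + 31 + 31 + 30 + 31 = 304 (1994 is not a leap year); day of year = 304 + 9 = 313
1995-11-28: days before November = 31 + 28 + 31 + 30 + 31 + 30 + 31 + 31 + 30 + 31 = 304 (1995 is not a leap year); day of year = 304 + 28 = 332
Rest of 1994: 365 - 313 = 52
Total = 52 + 332 = 384

384 days


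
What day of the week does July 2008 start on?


Target: July 1, 2008
Anchor: Jan 1, 2008. With p = 2008 - 1 = 2007: (p + p//4 - p//100 + p//400) mod 7 = (2007 + 501 - 20 + 5) mod 7 = 2493 mod 7 = 1 -> Tuesday (Mon=0 ... Sun=6)
Days before July (Jan-Jun): 182 days
Weekday index = (1 + 182) mod 7 = 1

Tuesday


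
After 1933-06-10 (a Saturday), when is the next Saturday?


Current: Saturday
Target: Saturday
Days ahead: 7

Next Saturday: 1933-06-17


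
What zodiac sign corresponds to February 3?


Date: February 3
Conventional tropical zodiac dates: Aquarius from January 20 onward; Pisces starts February 19
February 3 falls within the Aquarius range

Aquarius


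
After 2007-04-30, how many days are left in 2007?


Day of year: 120 of 365
Remaining = 365 - 120

245 days


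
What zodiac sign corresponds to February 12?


Date: February 12
Conventional tropical zodiac dates: Aquarius from January 20 onward; Pisces starts February 19
February 12 falls within the Aquarius range

Aquarius


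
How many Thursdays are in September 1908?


September 1908 has 30 days
Anchor: Jan 1, 1908. With p = 1908 - 1 = 1907: (p + p//4 - p//100 + p//400) mod 7 = (1907 + 476 - 19 + 4) mod 7 = 2368 mod 7 = 2 -> Wednesday (Mon=0 ... Sun=6)
Days before September (Jan-Aug): 244; September 1 index = (2 + 244) mod 7 = 1 -> Tuesday
First Thursday is September 3
Thursdays: 3, 10, 17, 24

4 Thursdays


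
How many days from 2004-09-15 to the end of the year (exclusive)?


Day of year: 259 of 366
Remaining = 366 - 259

107 days


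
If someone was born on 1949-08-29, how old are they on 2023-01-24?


Birth: 1949-08-29
Reference: 2023-01-24
Year difference: 2023 - 1949 = 74
Birthday not yet reached in 2023, subtract 1

73 years old


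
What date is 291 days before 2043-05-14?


Start: 2043-05-14, subtract 291 days
Back 14 days from May 14 reaches April 30, 2043 -> 277 left
April 2043 has 30 days -> back to March 31, 2043 -> 247 left
March 2043 has 31 days -> back to February 28, 2043 -> 216 left
February 2043 has 28 days -> back to January 31, 2043 -> 188 left
January 2043 has 31 days -> back to December 31, 2042 -> 157 left
December 2042 has 31 days -> back to November 30, 2042 -> 126 left
November 2042 has 30 days -> back to October 31, 2042 -> 96 left
October 2042 has 31 days -> back to September 30, 2042 -> 65 left
September 2042 has 30 days -> back to August 31, 2042 -> 35 left
August 2042 has 31 days -> back to July 31, 2042 -> 4 left
July 2042: 31 - 4 = 27 -> lands on July 27

Result: 2042-07-27


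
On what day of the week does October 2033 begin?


Target: October 1, 2033
Anchor: Jan 1, 2033. With p = 2033 - 1 = 2032: (p + p//4 - p//100 + p//400) mod 7 = (2032 + 508 - 20 + 5) mod 7 = 2525 mod 7 = 5 -> Saturday (Mon=0 ... Sun=6)
Days before October (Jan-Sep): 273 days
Weekday index = (5 + 273) mod 7 = 5

Saturday


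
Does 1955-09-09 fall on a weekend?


Anchor: Jan 1, 1955. With p = 1955 - 1 = 1954: (p + p//4 - p//100 + p//400) mod 7 = (1954 + 488 - 19 + 4) mod 7 = 2427 mod 7 = 5 -> Saturday (Mon=0 ... Sun=6)
Day of year: 252; offset = 251
Weekday index = (5 + 251) mod 7 = 4 -> Friday
Weekend days: Saturday, Sunday

No


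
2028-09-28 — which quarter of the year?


Month: September (month 9)
Q1: Jan-Mar, Q2: Apr-Jun, Q3: Jul-Sep, Q4: Oct-Dec

Q3


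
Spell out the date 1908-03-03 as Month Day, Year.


ISO 1908-03-03 parses as year=1908, month=03, day=03
Month 3 -> March

March 3, 1908


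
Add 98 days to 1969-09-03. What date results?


Start: 1969-09-03, add 98 days
September 1969 has 30 days: 30 - 3 = 27 days to September 30 -> 71 left
October 1969 has 31 days -> 40 left
November 1969 has 30 days -> 10 left
December 1969: 10 <= 31 -> lands on December 10

Result: 1969-12-10


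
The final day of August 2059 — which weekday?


August 2059 has 31 days
Anchor: Jan 1, 2059. With p = 2059 - 1 = 2058: (p + p//4 - p//100 + p//400) mod 7 = (2058 + 514 - 20 + 5) mod 7 = 2557 mod 7 = 2 -> Wednesday (Mon=0 ... Sun=6)
Days before August (Jan-Jul): 212; August 1 index = (2 + 212) mod 7 = 4 -> Friday
Last day offset: 31 - 1 = 30 days
Weekday index = (4 + 30) mod 7 = 6

Sunday, August 31


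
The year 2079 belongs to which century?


Century = (year - 1) // 100 + 1
= (2079 - 1) // 100 + 1
= 2078 // 100 + 1
= 20 + 1

21st century


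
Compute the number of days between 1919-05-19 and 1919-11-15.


From 1919-05-19 to 1919-11-15
1919-05-19: days before May = 31 + 28 + 31 + 30 = 120 (1919 is not a leap year); day of year = 120 + 19 = 139
1919-11-15: days before November = 31 + 28 + 31 + 30 + 31 + 30 + 31 + 31 + 30 + 31 = 304 (1919 is not a leap year); day of year = 304 + 15 = 319
Same year: 319 - 139 = 180

180 days


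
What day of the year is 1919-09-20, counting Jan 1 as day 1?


Date: September 20, 1919
Days in months 1 through 8: 243
Plus 20 days in September

Day of year: 263


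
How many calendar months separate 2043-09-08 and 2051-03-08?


From September 2043 to March 2051
8 years * 12 = 96 months, minus 6 months = 90

90 months


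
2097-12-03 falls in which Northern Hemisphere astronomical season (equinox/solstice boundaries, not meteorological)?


Date: December 3
Astronomical Autumn (approx.; exact equinox/solstice day varies by year): September 22 to December 20
December 3 falls within the Autumn window

Autumn


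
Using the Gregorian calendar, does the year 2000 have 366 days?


Gregorian leap year rule: divisible by 4, but not by 100, unless also by 400.
2000 is divisible by 400 -> leap year

Yes


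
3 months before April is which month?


April is month 4
4 - 3 = 1

January


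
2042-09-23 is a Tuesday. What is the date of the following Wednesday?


Current: Tuesday
Target: Wednesday
Days ahead: 1

Next Wednesday: 2042-09-24


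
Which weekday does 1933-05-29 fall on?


Date: May 29, 1933
Anchor: Jan 1, 1933. With p = 1933 - 1 = 1932: (p + p//4 - p//100 + p//400) mod 7 = (1932 + 483 - 19 + 4) mod 7 = 2400 mod 7 = 6 -> Sunday (Mon=0 ... Sun=6)
Days before May (Jan-Apr): 120; offset = 120 + 29 - 1 = 148
Weekday index = (6 + 148) mod 7 = 0

Day of the week: Monday


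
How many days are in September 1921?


September 1921

30 days


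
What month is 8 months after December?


December is month 12
12 + 8 = 20; wrap: 20 - 12 = 8

August


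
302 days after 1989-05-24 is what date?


Start: 1989-05-24, add 302 days
May 1989 has 31 days: 31 - 24 = 7 days to May 31 -> 295 left
June 1989 has 30 days -> 265 left
July 1989 has 31 days -> 234 left
August 1989 has 31 days -> 203 left
September 1989 has 30 days -> 173 left
October 1989 has 31 days -> 142 left
November 1989 has 30 days -> 112 left
December 1989 has 31 days -> 81 left
January 1990 has 31 days -> 50 left
February 1990 has 28 days -> 22 left
March 1990: 22 <= 31 -> lands on March 22

Result: 1990-03-22


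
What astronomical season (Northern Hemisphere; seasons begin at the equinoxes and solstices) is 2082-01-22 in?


Date: January 22
Astronomical Winter (approx.; exact equinox/solstice day varies by year): December 21 to March 19
January 22 falls within the Winter window

Winter


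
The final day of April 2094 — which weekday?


April 2094 has 30 days
Anchor: Jan 1, 2094. With p = 2094 - 1 = 2093: (p + p//4 - p//100 + p//400) mod 7 = (2093 + 523 - 20 + 5) mod 7 = 2601 mod 7 = 4 -> Friday (Mon=0 ... Sun=6)
Days before April (Jan-Mar): 90; April 1 index = (4 + 90) mod 7 = 3 -> Thursday
Last day offset: 30 - 1 = 29 days
Weekday index = (3 + 29) mod 7 = 4

Friday, April 30


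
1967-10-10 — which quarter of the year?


Month: October (month 10)
Q1: Jan-Mar, Q2: Apr-Jun, Q3: Jul-Sep, Q4: Oct-Dec

Q4


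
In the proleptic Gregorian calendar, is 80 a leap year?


Gregorian leap year rule: divisible by 4, but not by 100, unless also by 400.
80 is divisible by 4 but not 100 -> leap year

Yes


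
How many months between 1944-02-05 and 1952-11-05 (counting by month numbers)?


From February 1944 to November 1952
8 years * 12 = 96 months, plus 9 months = 105

105 months


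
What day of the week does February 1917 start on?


Target: February 1, 1917
Anchor: Jan 1, 1917. With p = 1917 - 1 = 1916: (p + p//4 - p//100 + p//400) mod 7 = (1916 + 479 - 19 + 4) mod 7 = 2380 mod 7 = 0 -> Monday (Mon=0 ... Sun=6)
Days before February (Jan): 31 days
Weekday index = (0 + 31) mod 7 = 3

Thursday


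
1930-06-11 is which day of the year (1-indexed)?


Date: June 11, 1930
Days in months 1 through 5: 151
Plus 11 days in June

Day of year: 162


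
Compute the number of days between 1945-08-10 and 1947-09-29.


From 1945-08-10 to 1947-09-29
1945-08-10: days before August = 31 + 28 + 31 + 30 + 31 + 30 + 31 = 212 (1945 is not a leap year); day of year = 212 + 10 = 222
1947-09-29: days before September = 31 + 28 + 31 + 30 + 31 + 30 + 31 + 31 = 243 (1947 is not a leap year); day of year = 243 + 29 = 272
Rest of 1945: 365 - 222 = 143
Full years 1946 (365): 365
Total = 143 + 365 + 272 = 780

780 days


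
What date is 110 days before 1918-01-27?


Start: 1918-01-27, subtract 110 days
Back 27 days from January 27 reaches December 31, 1917 -> 83 left
December 1917 has 31 days -> back to November 30, 1917 -> 52 left
November 1917 has 30 days -> back to October 31, 1917 -> 22 left
October 1917: 31 - 22 = 9 -> lands on October 9

Result: 1917-10-09


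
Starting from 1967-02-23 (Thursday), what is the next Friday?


Current: Thursday
Target: Friday
Days ahead: 1

Next Friday: 1967-02-24


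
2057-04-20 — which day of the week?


Date: April 20, 2057
Anchor: Jan 1, 2057. With p = 2057 - 1 = 2056: (p + p//4 - p//100 + p//400) mod 7 = (2056 + 514 - 20 + 5) mod 7 = 2555 mod 7 = 0 -> Monday (Mon=0 ... Sun=6)
Days before April (Jan-Mar): 90; offset = 90 + 20 - 1 = 109
Weekday index = (0 + 109) mod 7 = 4

Day of the week: Friday


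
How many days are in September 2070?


September 2070

30 days


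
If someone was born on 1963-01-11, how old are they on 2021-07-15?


Birth: 1963-01-11
Reference: 2021-07-15
Year difference: 2021 - 1963 = 58

58 years old


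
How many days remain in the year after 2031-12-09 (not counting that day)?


Day of year: 343 of 365
Remaining = 365 - 343

22 days


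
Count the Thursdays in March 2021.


March 2021 has 31 days
Anchor: Jan 1, 2021. With p = 2021 - 1 = 2020: (p + p//4 - p//100 + p//400) mod 7 = (2020 + 505 - 20 + 5) mod 7 = 2510 mod 7 = 4 -> Friday (Mon=0 ... Sun=6)
Days before March (Jan-Feb): 59; March 1 index = (4 + 59) mod 7 = 0 -> Monday
First Thursday is March 4
Thursdays: 4, 11, 18, 25

4 Thursdays


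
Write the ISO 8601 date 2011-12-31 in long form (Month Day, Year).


ISO 2011-12-31 parses as year=2011, month=12, day=31
Month 12 -> December

December 31, 2011


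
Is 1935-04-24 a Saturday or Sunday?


Anchor: Jan 1, 1935. With p = 1935 - 1 = 1934: (p + p//4 - p//100 + p//400) mod 7 = (1934 + 483 - 19 + 4) mod 7 = 2402 mod 7 = 1 -> Tuesday (Mon=0 ... Sun=6)
Day of year: 114; offset = 113
Weekday index = (1 + 113) mod 7 = 2 -> Wednesday
Weekend days: Saturday, Sunday

No


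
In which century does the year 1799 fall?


Century = (year - 1) // 100 + 1
= (1799 - 1) // 100 + 1
= 1798 // 100 + 1
= 17 + 1

18th century


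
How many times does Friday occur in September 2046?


September 2046 has 30 days
Anchor: Jan 1, 2046. With p = 2046 - 1 = 2045: (p + p//4 - p//100 + p//400) mod 7 = (2045 + 511 - 20 + 5) mod 7 = 2541 mod 7 = 0 -> Monday (Mon=0 ... Sun=6)
Days before September (Jan-Aug): 243; September 1 index = (0 + 243) mod 7 = 5 -> Saturday
First Friday is September 7
Fridays: 7, 14, 21, 28

4 Fridays


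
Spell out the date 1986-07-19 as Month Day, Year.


ISO 1986-07-19 parses as year=1986, month=07, day=19
Month 7 -> July

July 19, 1986


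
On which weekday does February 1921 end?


February 1921 has 28 days
Anchor: Jan 1, 1921. With p = 1921 - 1 = 1920: (p + p//4 - p//100 + p//400) mod 7 = (1920 + 480 - 19 + 4) mod 7 = 2385 mod 7 = 5 -> Saturday (Mon=0 ... Sun=6)
Days before February (Jan): 31; February 1 index = (5 + 31) mod 7 = 1 -> Tuesday
Last day offset: 28 - 1 = 27 days
Weekday index = (1 + 27) mod 7 = 0

Monday, February 28


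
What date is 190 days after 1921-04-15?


Start: 1921-04-15, add 190 days
April 1921 has 30 days: 30 - 15 = 15 days to April 30 -> 175 left
May 1921 has 31 days -> 144 left
June 1921 has 30 days -> 114 left
July 1921 has 31 days -> 83 left
August 1921 has 31 days -> 52 left
September 1921 has 30 days -> 22 left
October 1921: 22 <= 31 -> lands on October 22

Result: 1921-10-22


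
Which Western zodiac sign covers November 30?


Date: November 30
Conventional tropical zodiac dates: Sagittarius from November 22 onward; Capricorn starts December 22
November 30 falls within the Sagittarius range

Sagittarius


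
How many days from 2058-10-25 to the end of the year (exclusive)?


Day of year: 298 of 365
Remaining = 365 - 298

67 days


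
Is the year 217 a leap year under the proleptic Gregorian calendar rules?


Gregorian leap year rule: divisible by 4, but not by 100, unless also by 400.
217 is not divisible by 4 -> not a leap year

No


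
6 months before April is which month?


April is month 4
4 - 6 = -2; wrap: -2 + 12 = 10

October


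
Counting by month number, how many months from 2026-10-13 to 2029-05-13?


From October 2026 to May 2029
3 years * 12 = 36 months, minus 5 months = 31

31 months


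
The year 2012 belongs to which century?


Century = (year - 1) // 100 + 1
= (2012 - 1) // 100 + 1
= 2011 // 100 + 1
= 20 + 1

21st century


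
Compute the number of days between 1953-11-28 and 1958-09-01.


From 1953-11-28 to 1958-09-01
1953-11-28: days before November = 31 + 28 + 31 + 30 + 31 + 30 + 31 + 31 + 30 + 31 = 304 (1953 is not a leap year); day of year = 304 + 28 = 332
1958-09-01: days before September = 31 + 28 + 31 + 30 + 31 + 30 + 31 + 31 = 243 (1958 is not a leap year); day of year = 243 + 1 = 244
Rest of 1953: 365 - 332 = 33
Full years 1954 (365), 1955 (365), 1956 (366), 1957 (365): 1461
Total = 33 + 1461 + 244 = 1738

1738 days


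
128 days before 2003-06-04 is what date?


Start: 2003-06-04, subtract 128 days
Back 4 days from June 4 reaches May 31, 2003 -> 124 left
May 2003 has 31 days -> back to April 30, 2003 -> 93 left
April 2003 has 30 days -> back to March 31, 2003 -> 63 left
March 2003 has 31 days -> back to February 28, 2003 -> 32 left
February 2003 has 28 days -> back to January 31, 2003 -> 4 left
January 2003: 31 - 4 = 27 -> lands on January 27

Result: 2003-01-27


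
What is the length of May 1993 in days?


May 1993

31 days


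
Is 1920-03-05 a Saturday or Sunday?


Anchor: Jan 1, 1920. With p = 1920 - 1 = 1919: (p + p//4 - p//100 + p//400) mod 7 = (1919 + 479 - 19 + 4) mod 7 = 2383 mod 7 = 3 -> Thursday (Mon=0 ... Sun=6)
Day of year: 65; offset = 64
Weekday index = (3 + 64) mod 7 = 4 -> Friday
Weekend days: Saturday, Sunday

No


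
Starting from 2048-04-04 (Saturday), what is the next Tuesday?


Current: Saturday
Target: Tuesday
Days ahead: 3

Next Tuesday: 2048-04-07


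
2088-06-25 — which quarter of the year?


Month: June (month 6)
Q1: Jan-Mar, Q2: Apr-Jun, Q3: Jul-Sep, Q4: Oct-Dec

Q2


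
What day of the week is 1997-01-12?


Date: January 12, 1997
Anchor: Jan 1, 1997. With p = 1997 - 1 = 1996: (p + p//4 - p//100 + p//400) mod 7 = (1996 + 499 - 19 + 4) mod 7 = 2480 mod 7 = 2 -> Wednesday (Mon=0 ... Sun=6)
Days into year = 12 - 1 = 11
Weekday index = (2 + 11) mod 7 = 6

Day of the week: Sunday


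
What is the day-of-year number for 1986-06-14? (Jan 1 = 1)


Date: June 14, 1986
Days in months 1 through 5: 151
Plus 14 days in June

Day of year: 165


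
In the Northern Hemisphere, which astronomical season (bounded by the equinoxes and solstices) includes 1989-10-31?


Date: October 31
Astronomical Autumn (approx.; exact equinox/solstice day varies by year): September 22 to December 20
October 31 falls within the Autumn window

Autumn


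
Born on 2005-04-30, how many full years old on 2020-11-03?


Birth: 2005-04-30
Reference: 2020-11-03
Year difference: 2020 - 2005 = 15

15 years old


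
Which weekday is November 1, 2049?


Target: November 1, 2049
Anchor: Jan 1, 2049. With p = 2049 - 1 = 2048: (p + p//4 - p//100 + p//400) mod 7 = (2048 + 512 - 20 + 5) mod 7 = 2545 mod 7 = 4 -> Friday (Mon=0 ... Sun=6)
Days before November (Jan-Oct): 304 days
Weekday index = (4 + 304) mod 7 = 0

Monday


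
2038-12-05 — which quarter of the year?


Month: December (month 12)
Q1: Jan-Mar, Q2: Apr-Jun, Q3: Jul-Sep, Q4: Oct-Dec

Q4


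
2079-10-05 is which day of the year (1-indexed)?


Date: October 5, 2079
Days in months 1 through 9: 273
Plus 5 days in October

Day of year: 278


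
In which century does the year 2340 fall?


Century = (year - 1) // 100 + 1
= (2340 - 1) // 100 + 1
= 2339 // 100 + 1
= 23 + 1

24th century


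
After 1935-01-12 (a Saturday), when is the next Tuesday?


Current: Saturday
Target: Tuesday
Days ahead: 3

Next Tuesday: 1935-01-15


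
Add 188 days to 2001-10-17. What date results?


Start: 2001-10-17, add 188 days
October 2001 has 31 days: 31 - 17 = 14 days to October 31 -> 174 left
November 2001 has 30 days -> 144 left
December 2001 has 31 days -> 113 left
January 2002 has 31 days -> 82 left
February 2002 has 28 days -> 54 left
March 2002 has 31 days -> 23 left
April 2002: 23 <= 30 -> lands on April 23

Result: 2002-04-23


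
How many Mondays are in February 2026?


February 2026 has 28 days
Anchor: Jan 1, 2026. With p = 2026 - 1 = 2025: (p + p//4 - p//100 + p//400) mod 7 = (2025 + 506 - 20 + 5) mod 7 = 2516 mod 7 = 3 -> Thursday (Mon=0 ... Sun=6)
Days before February (Jan): 31; February 1 index = (3 + 31) mod 7 = 6 -> Sunday
First Monday is February 2
Mondays: 2, 9, 16, 23

4 Mondays


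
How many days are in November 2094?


November 2094

30 days


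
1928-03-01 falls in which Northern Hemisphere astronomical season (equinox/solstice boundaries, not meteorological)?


Date: March 1
Astronomical Winter (approx.; exact equinox/solstice day varies by year): December 21 to March 19
March 1 falls within the Winter window

Winter


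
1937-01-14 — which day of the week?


Date: January 14, 1937
Anchor: Jan 1, 1937. With p = 1937 - 1 = 1936: (p + p//4 - p//100 + p//400) mod 7 = (1936 + 484 - 19 + 4) mod 7 = 2405 mod 7 = 4 -> Friday (Mon=0 ... Sun=6)
Days into year = 14 - 1 = 13
Weekday index = (4 + 13) mod 7 = 3

Day of the week: Thursday


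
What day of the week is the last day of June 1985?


June 1985 has 30 days
Anchor: Jan 1, 1985. With p = 1985 - 1 = 1984: (p + p//4 - p//100 + p//400) mod 7 = (1984 + 496 - 19 + 4) mod 7 = 2465 mod 7 = 1 -> Tuesday (Mon=0 ... Sun=6)
Days before June (Jan-May): 151; June 1 index = (1 + 151) mod 7 = 5 -> Saturday
Last day offset: 30 - 1 = 29 days
Weekday index = (5 + 29) mod 7 = 6

Sunday, June 30


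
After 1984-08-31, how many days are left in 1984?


Day of year: 244 of 366
Remaining = 366 - 244

122 days


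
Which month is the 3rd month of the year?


Month 3 of 12

March


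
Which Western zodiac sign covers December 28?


Date: December 28
Conventional tropical zodiac dates: Capricorn from December 22 onward; Aquarius starts January 20
December 28 falls within the Capricorn range

Capricorn


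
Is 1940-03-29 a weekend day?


Anchor: Jan 1, 1940. With p = 1940 - 1 = 1939: (p + p//4 - p//100 + p//400) mod 7 = (1939 + 484 - 19 + 4) mod 7 = 2408 mod 7 = 0 -> Monday (Mon=0 ... Sun=6)
Day of year: 89; offset = 88
Weekday index = (0 + 88) mod 7 = 4 -> Friday
Weekend days: Saturday, Sunday

No


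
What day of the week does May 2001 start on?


Target: May 1, 2001
Anchor: Jan 1, 2001. With p = 2001 - 1 = 2000: (p + p//4 - p//100 + p//400) mod 7 = (2000 + 500 - 20 + 5) mod 7 = 2485 mod 7 = 0 -> Monday (Mon=0 ... Sun=6)
Days before May (Jan-Apr): 120 days
Weekday index = (0 + 120) mod 7 = 1

Tuesday


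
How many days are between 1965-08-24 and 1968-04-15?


From 1965-08-24 to 1968-04-15
1965-08-24: days before August = 31 + 28 + 31 + 30 + 31 + 30 + 31 = 212 (1965 is not a leap year); day of year = 212 + 24 = 236
1968-04-15: days before April = 31 + 29 + 31 = 91 (1968 is a leap year); day of year = 91 + 15 = 106
Rest of 1965: 365 - 236 = 129
Full years 1966 (365), 1967 (365): 730
Total = 129 + 730 + 106 = 965

965 days


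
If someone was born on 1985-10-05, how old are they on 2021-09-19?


Birth: 1985-10-05
Reference: 2021-09-19
Year difference: 2021 - 1985 = 36
Birthday not yet reached in 2021, subtract 1

35 years old


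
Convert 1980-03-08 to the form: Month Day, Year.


ISO 1980-03-08 parses as year=1980, month=03, day=08
Month 3 -> March

March 8, 1980


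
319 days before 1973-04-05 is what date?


Start: 1973-04-05, subtract 319 days
Back 5 days from April 5 reaches March 31, 1973 -> 314 left
March 1973 has 31 days -> back to February 28, 1973 -> 283 left
February 1973 has 28 days -> back to January 31, 1973 -> 255 left
January 1973 has 31 days -> back to December 31, 1972 -> 224 left
December 1972 has 31 days -> back to November 30, 1972 -> 193 left
November 1972 has 30 days -> back to October 31, 1972 -> 163 left
October 1972 has 31 days -> back to September 30, 1972 -> 132 left
September 1972 has 30 days -> back to August 31, 1972 -> 102 left
August 1972 has 31 days -> back to July 31, 1972 -> 71 left
July 1972 has 31 days -> back to June 30, 1972 -> 40 left
June 1972 has 30 days -> back to May 31, 1972 -> 10 left
May 1972: 31 - 10 = 21 -> lands on May 21

Result: 1972-05-21


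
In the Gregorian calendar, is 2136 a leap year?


Gregorian leap year rule: divisible by 4, but not by 100, unless also by 400.
2136 is divisible by 4 but not 100 -> leap year

Yes


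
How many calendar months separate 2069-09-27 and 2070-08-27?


From September 2069 to August 2070
1 year * 12 = 12 months, minus 1 month = 11

11 months


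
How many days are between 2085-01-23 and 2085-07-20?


From 2085-01-23 to 2085-07-20
2085-01-23: day of year = 23
2085-07-20: days before July = 31 + 28 + 31 + 30 + 31 + 30 = 181 (2085 is not a leap year); day of year = 181 + 20 = 201
Same year: 201 - 23 = 178

178 days


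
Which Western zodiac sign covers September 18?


Date: September 18
Conventional tropical zodiac dates: Virgo from August 23 onward; Libra starts September 23
September 18 falls within the Virgo range

Virgo


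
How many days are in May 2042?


May 2042

31 days


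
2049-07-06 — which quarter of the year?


Month: July (month 7)
Q1: Jan-Mar, Q2: Apr-Jun, Q3: Jul-Sep, Q4: Oct-Dec

Q3


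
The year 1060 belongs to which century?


Century = (year - 1) // 100 + 1
= (1060 - 1) // 100 + 1
= 1059 // 100 + 1
= 10 + 1

11th century


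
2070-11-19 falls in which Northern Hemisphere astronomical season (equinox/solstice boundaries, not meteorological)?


Date: November 19
Astronomical Autumn (approx.; exact equinox/solstice day varies by year): September 22 to December 20
November 19 falls within the Autumn window

Autumn


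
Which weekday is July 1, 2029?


Target: July 1, 2029
Anchor: Jan 1, 2029. With p = 2029 - 1 = 2028: (p + p//4 - p//100 + p//400) mod 7 = (2028 + 507 - 20 + 5) mod 7 = 2520 mod 7 = 0 -> Monday (Mon=0 ... Sun=6)
Days before July (Jan-Jun): 181 days
Weekday index = (0 + 181) mod 7 = 6

Sunday


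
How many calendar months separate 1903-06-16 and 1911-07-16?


From June 1903 to July 1911
8 years * 12 = 96 months, plus 1 month = 97

97 months


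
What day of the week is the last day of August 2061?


August 2061 has 31 days
Anchor: Jan 1, 2061. With p = 2061 - 1 = 2060: (p + p//4 - p//100 + p//400) mod 7 = (2060 + 515 - 20 + 5) mod 7 = 2560 mod 7 = 5 -> Saturday (Mon=0 ... Sun=6)
Days before August (Jan-Jul): 212; August 1 index = (5 + 212) mod 7 = 0 -> Monday
Last day offset: 31 - 1 = 30 days
Weekday index = (0 + 30) mod 7 = 2

Wednesday, August 31


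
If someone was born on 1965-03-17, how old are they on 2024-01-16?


Birth: 1965-03-17
Reference: 2024-01-16
Year difference: 2024 - 1965 = 59
Birthday not yet reached in 2024, subtract 1

58 years old


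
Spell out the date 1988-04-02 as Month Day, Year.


ISO 1988-04-02 parses as year=1988, month=04, day=02
Month 4 -> April

April 2, 1988


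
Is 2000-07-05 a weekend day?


Anchor: Jan 1, 2000. With p = 2000 - 1 = 1999: (p + p//4 - p//100 + p//400) mod 7 = (1999 + 499 - 19 + 4) mod 7 = 2483 mod 7 = 5 -> Saturday (Mon=0 ... Sun=6)
Day of year: 187; offset = 186
Weekday index = (5 + 186) mod 7 = 2 -> Wednesday
Weekend days: Saturday, Sunday

No


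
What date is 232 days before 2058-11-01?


Start: 2058-11-01, subtract 232 days
Back 1 day from November 1 reaches October 31, 2058 -> 231 left
October 2058 has 31 days -> back to September 30, 2058 -> 200 left
September 2058 has 30 days -> back to August 31, 2058 -> 170 left
August 2058 has 31 days -> back to July 31, 2058 -> 139 left
July 2058 has 31 days -> back to June 30, 2058 -> 108 left
June 2058 has 30 days -> back to May 31, 2058 -> 78 left
May 2058 has 31 days -> back to April 30, 2058 -> 47 left
April 2058 has 30 days -> back to March 31, 2058 -> 17 left
March 2058: 31 - 17 = 14 -> lands on March 14

Result: 2058-03-14


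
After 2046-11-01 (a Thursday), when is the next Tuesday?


Current: Thursday
Target: Tuesday
Days ahead: 5

Next Tuesday: 2046-11-06


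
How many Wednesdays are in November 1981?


November 1981 has 30 days
Anchor: Jan 1, 1981. With p = 1981 - 1 = 1980: (p + p//4 - p//100 + p//400) mod 7 = (1980 + 495 - 19 + 4) mod 7 = 2460 mod 7 = 3 -> Thursday (Mon=0 ... Sun=6)
Days before November (Jan-Oct): 304; November 1 index = (3 + 304) mod 7 = 6 -> Sunday
First Wednesday is November 4
Wednesdays: 4, 11, 18, 25

4 Wednesdays


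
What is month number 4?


Month 4 of 12

April


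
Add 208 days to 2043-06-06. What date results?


Start: 2043-06-06, add 208 days
June 2043 has 30 days: 30 - 6 = 24 days to June 30 -> 184 left
July 2043 has 31 days -> 153 left
August 2043 has 31 days -> 122 left
September 2043 has 30 days -> 92 left
October 2043 has 31 days -> 61 left
November 2043 has 30 days -> 31 left
December 2043: 31 <= 31 -> lands on December 31

Result: 2043-12-31


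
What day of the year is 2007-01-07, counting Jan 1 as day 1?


Date: January 7, 2007
No months before January
Plus 7 days in January

Day of year: 7


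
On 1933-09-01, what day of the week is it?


Date: September 1, 1933
Anchor: Jan 1, 1933. With p = 1933 - 1 = 1932: (p + p//4 - p//100 + p//400) mod 7 = (1932 + 483 - 19 + 4) mod 7 = 2400 mod 7 = 6 -> Sunday (Mon=0 ... Sun=6)
Days before September (Jan-Aug): 243; offset = 243 + 1 - 1 = 243
Weekday index = (6 + 243) mod 7 = 4

Day of the week: Friday


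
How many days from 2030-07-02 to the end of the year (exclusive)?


Day of year: 183 of 365
Remaining = 365 - 183

182 days
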